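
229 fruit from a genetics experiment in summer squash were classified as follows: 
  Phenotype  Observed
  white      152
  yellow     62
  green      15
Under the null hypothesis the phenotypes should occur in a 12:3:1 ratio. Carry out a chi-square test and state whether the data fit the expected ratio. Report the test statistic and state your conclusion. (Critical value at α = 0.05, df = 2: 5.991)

Total ratio parts = 16. Expected numbers out of 229:
  white: 229 × 12/16 = 171.75
  yellow: 229 × 3/16 = 42.9375
  green: 229 × 1/16 = 14.3125
χ² = Σ (O − E)² / E
  white: (152 − 171.75)² / 171.75 = 2.2711
  yellow: (62 − 42.9375)² / 42.9375 = 8.4630
  green: (15 − 14.3125)² / 14.3125 = 0.0330
χ² = 2.2711 + 8.4630 + 0.0330 = 10.7671 ≈ 10.767
Degrees of freedom = 3 − 1 = 2; critical value at α = 0.05 is 5.991.
Since 10.767 > 5.991, we reject the null hypothesis — the data do not fit the 12:3:1 ratio.

10.767; not consistent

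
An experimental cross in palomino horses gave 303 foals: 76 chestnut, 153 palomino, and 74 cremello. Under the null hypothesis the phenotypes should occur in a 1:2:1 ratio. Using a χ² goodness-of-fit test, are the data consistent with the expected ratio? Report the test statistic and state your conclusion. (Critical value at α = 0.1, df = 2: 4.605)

0.056; consistent

Under the 1:2:1 hypothesis (Σ ratio = 4, N = 303):
  chestnut: 303 × 1/4 = 75.75
  palomino: 303 × 2/4 = 151.5
  cremello: 303 × 1/4 = 75.75
χ² = Σ (O − E)² / E
  chestnut: (76 − 75.75)² / 75.75 = 0.0008
  palomino: (153 − 151.5)² / 151.5 = 0.0149
  cremello: (74 − 75.75)² / 75.75 = 0.0404
χ² = 0.0008 + 0.0149 + 0.0404 = 0.0561 ≈ 0.056
Degrees of freedom = 3 − 1 = 2; critical value at α = 0.1 is 4.605.
Since 0.056 < 4.605, we fail to reject the null hypothesis — the data are consistent with the 1:2:1 ratio.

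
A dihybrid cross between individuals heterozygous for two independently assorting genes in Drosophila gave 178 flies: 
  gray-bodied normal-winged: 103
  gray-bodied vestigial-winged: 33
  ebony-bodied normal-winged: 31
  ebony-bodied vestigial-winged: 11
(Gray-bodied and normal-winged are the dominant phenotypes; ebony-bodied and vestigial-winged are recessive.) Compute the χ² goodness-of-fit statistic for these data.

A dihybrid F₂ with independent assortment and complete dominance at both loci gives a 9:3:3:1 phenotypic ratio.
Under the 9:3:3:1 hypothesis (Σ ratio = 16, N = 178):
  gray-bodied normal-winged: 178 × 9/16 = 100.125
  gray-bodied vestigial-winged: 178 × 3/16 = 33.375
  ebony-bodied normal-winged: 178 × 3/16 = 33.375
  ebony-bodied vestigial-winged: 178 × 1/16 = 11.125
χ² = Σ (O − E)² / E
  gray-bodied normal-winged: (103 − 100.125)² / 100.125 = 0.0826
  gray-bodied vestigial-winged: (33 − 33.375)² / 33.375 = 0.0042
  ebony-bodied normal-winged: (31 − 33.375)² / 33.375 = 0.1690
  ebony-bodied vestigial-winged: (11 − 11.125)² / 11.125 = 0.0014
χ² = 0.0826 + 0.0042 + 0.1690 + 0.0014 = 0.2572 ≈ 0.257

0.257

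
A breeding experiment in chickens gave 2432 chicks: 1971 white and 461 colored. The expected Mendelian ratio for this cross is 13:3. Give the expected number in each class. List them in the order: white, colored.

Total ratio parts = 16. Expected numbers out of 2432:
  white: 2432 × 13/16 = 1976
  colored: 2432 × 3/16 = 456

1976, 456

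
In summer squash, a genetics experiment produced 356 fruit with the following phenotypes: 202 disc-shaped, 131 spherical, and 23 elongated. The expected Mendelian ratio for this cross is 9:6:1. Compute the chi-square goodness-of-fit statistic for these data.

0.087

Under the 9:6:1 hypothesis (Σ ratio = 16, N = 356):
  disc-shaped: 356 × 9/16 = 200.25
  spherical: 356 × 6/16 = 133.5
  elongated: 356 × 1/16 = 22.25
χ² = Σ (O − E)² / E
  disc-shaped: (202 − 200.25)² / 200.25 = 0.0153
  spherical: (131 − 133.5)² / 133.5 = 0.0468
  elongated: (23 − 22.25)² / 22.25 = 0.0253
χ² = 0.0153 + 0.0468 + 0.0253 = 0.0874 ≈ 0.087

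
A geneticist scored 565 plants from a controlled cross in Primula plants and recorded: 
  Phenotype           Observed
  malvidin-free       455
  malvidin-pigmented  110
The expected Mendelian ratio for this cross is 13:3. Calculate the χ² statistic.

Expected counts for N = 565 under a 13:3 ratio (total parts = 16):
  malvidin-free: 565 × 13/16 = 459.0625
  malvidin-pigmented: 565 × 3/16 = 105.9375
χ² = Σ (O − E)² / E
  malvidin-free: (455 − 459.0625)² / 459.0625 = 0.0360
  malvidin-pigmented: (110 − 105.9375)² / 105.9375 = 0.1558
χ² = 0.0360 + 0.1558 = 0.1918 ≈ 0.192

0.192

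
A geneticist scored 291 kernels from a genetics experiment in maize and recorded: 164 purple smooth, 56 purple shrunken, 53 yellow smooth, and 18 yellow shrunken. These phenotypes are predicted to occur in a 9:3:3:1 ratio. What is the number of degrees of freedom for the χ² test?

3

A goodness-of-fit test with 4 phenotype classes has df = 4 − 1 = 3.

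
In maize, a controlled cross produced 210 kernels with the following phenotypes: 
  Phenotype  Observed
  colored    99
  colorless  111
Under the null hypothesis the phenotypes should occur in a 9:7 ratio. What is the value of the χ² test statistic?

Total ratio parts = 16. Expected numbers out of 210:
  colored: 210 × 9/16 = 118.125
  colorless: 210 × 7/16 = 91.875
χ² = Σ (O − E)² / E
  colored: (99 − 118.125)² / 118.125 = 3.0964
  colorless: (111 − 91.875)² / 91.875 = 3.9811
χ² = 3.0964 + 3.9811 = 7.0775 ≈ 7.078

7.078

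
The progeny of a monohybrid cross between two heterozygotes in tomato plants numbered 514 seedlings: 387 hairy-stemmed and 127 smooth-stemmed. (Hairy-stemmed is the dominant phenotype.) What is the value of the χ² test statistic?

For a monohybrid cross between heterozygotes with complete dominance, the expected phenotypic ratio is 3:1.
Under the 3:1 hypothesis (Σ ratio = 4, N = 514):
  hairy-stemmed: 514 × 3/4 = 385.5
  smooth-stemmed: 514 × 1/4 = 128.5
χ² = Σ (O − E)² / E
  hairy-stemmed: (387 − 385.5)² / 385.5 = 0.0058
  smooth-stemmed: (127 − 128.5)² / 128.5 = 0.0175
χ² = 0.0058 + 0.0175 = 0.0233 ≈ 0.023

0.023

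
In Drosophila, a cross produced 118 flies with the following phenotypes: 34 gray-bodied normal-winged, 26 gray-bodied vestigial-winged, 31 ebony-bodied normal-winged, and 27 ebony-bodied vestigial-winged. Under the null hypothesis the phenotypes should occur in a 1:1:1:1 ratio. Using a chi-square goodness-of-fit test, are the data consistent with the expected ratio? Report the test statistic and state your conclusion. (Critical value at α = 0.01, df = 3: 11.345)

1.390; consistent

Total ratio parts = 4. Expected numbers out of 118:
  gray-bodied normal-winged: 118 × 1/4 = 29.5
  gray-bodied vestigial-winged: 118 × 1/4 = 29.5
  ebony-bodied normal-winged: 118 × 1/4 = 29.5
  ebony-bodied vestigial-winged: 118 × 1/4 = 29.5
χ² = Σ (O − E)² / E
  gray-bodied normal-winged: (34 − 29.5)² / 29.5 = 0.6864
  gray-bodied vestigial-winged: (26 − 29.5)² / 29.5 = 0.4153
  ebony-bodied normal-winged: (31 − 29.5)² / 29.5 = 0.0763
  ebony-bodied vestigial-winged: (27 − 29.5)² / 29.5 = 0.2119
χ² = 0.6864 + 0.4153 + 0.0763 + 0.2119 = 1.3899 ≈ 1.390
Degrees of freedom = 4 − 1 = 3; critical value at α = 0.01 is 11.345.
Since 1.390 < 11.345, we fail to reject the null hypothesis — the data are consistent with the 1:1:1:1 ratio.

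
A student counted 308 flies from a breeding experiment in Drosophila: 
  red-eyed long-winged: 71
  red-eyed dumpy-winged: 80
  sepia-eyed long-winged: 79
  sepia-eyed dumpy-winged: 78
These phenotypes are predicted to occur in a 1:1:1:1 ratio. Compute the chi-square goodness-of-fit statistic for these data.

The 1:1:1:1 ratio has 4 parts, so with N = 308 the expected counts are:
  red-eyed long-winged: 308 × 1/4 = 77
  red-eyed dumpy-winged: 308 × 1/4 = 77
  sepia-eyed long-winged: 308 × 1/4 = 77
  sepia-eyed dumpy-winged: 308 × 1/4 = 77
χ² = Σ (O − E)² / E
  red-eyed long-winged: (71 − 77)² / 77 = 0.4675
  red-eyed dumpy-winged: (80 − 77)² / 77 = 0.1169
  sepia-eyed long-winged: (79 − 77)² / 77 = 0.0519
  sepia-eyed dumpy-winged: (78 − 77)² / 77 = 0.0130
χ² = 0.4675 + 0.1169 + 0.0519 + 0.0130 = 0.6493 ≈ 0.649

0.649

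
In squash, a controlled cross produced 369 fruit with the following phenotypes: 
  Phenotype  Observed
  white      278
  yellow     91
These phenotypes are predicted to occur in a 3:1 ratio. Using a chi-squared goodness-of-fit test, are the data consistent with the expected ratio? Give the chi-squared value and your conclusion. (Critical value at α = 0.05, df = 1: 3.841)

0.023; consistent

Under the 3:1 hypothesis (Σ ratio = 4, N = 369):
  white: 369 × 3/4 = 276.75
  yellow: 369 × 1/4 = 92.25
χ² = Σ (O − E)² / E
  white: (278 − 276.75)² / 276.75 = 0.0056
  yellow: (91 − 92.25)² / 92.25 = 0.0169
χ² = 0.0056 + 0.0169 = 0.0225 ≈ 0.023
Degrees of freedom = 2 − 1 = 1; critical value at α = 0.05 is 3.841.
Since 0.023 < 3.841, we fail to reject the null hypothesis — the data are consistent with the 3:1 ratio.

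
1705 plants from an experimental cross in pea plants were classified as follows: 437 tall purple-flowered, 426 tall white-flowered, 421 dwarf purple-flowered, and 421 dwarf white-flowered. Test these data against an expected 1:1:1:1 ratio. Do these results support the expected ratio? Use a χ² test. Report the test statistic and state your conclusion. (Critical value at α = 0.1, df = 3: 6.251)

0.401; consistent

Under the 1:1:1:1 hypothesis (Σ ratio = 4, N = 1705):
  tall purple-flowered: 1705 × 1/4 = 426.25
  tall white-flowered: 1705 × 1/4 = 426.25
  dwarf purple-flowered: 1705 × 1/4 = 426.25
  dwarf white-flowered: 1705 × 1/4 = 426.25
χ² = Σ (O − E)² / E
  tall purple-flowered: (437 − 426.25)² / 426.25 = 0.2711
  tall white-flowered: (426 − 426.25)² / 426.25 = 0.0001
  dwarf purple-flowered: (421 − 426.25)² / 426.25 = 0.0647
  dwarf white-flowered: (421 − 426.25)² / 426.25 = 0.0647
χ² = 0.2711 + 0.0001 + 0.0647 + 0.0647 = 0.4006 ≈ 0.401
Degrees of freedom = 4 − 1 = 3; critical value at α = 0.1 is 6.251.
Since 0.401 < 6.251, we fail to reject the null hypothesis — the data are consistent with the 1:1:1:1 ratio.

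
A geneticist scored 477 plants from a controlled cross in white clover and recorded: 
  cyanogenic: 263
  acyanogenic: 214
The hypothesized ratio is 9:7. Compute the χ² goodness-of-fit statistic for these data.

The 9:7 ratio has 16 parts, so with N = 477 the expected counts are:
  cyanogenic: 477 × 9/16 = 268.3125
  acyanogenic: 477 × 7/16 = 208.6875
χ² = Σ (O − E)² / E
  cyanogenic: (263 − 268.3125)² / 268.3125 = 0.1052
  acyanogenic: (214 − 208.6875)² / 208.6875 = 0.1352
χ² = 0.1052 + 0.1352 = 0.2404 ≈ 0.240

0.240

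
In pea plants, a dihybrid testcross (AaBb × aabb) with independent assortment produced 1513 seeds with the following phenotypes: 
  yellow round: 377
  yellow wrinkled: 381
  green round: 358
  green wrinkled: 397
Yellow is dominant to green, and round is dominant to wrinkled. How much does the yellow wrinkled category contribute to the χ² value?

0.020

A dihybrid testcross with independent assortment gives a 1:1:1:1 ratio.
The 1:1:1:1 ratio has 4 parts, so with N = 1513 the expected counts are:
  yellow round: 1513 × 1/4 = 378.25
  yellow wrinkled: 1513 × 1/4 = 378.25
  green round: 1513 × 1/4 = 378.25
  green wrinkled: 1513 × 1/4 = 378.25
Contribution of yellow wrinkled: (381 − 378.25)² / 378.25 = 0.0200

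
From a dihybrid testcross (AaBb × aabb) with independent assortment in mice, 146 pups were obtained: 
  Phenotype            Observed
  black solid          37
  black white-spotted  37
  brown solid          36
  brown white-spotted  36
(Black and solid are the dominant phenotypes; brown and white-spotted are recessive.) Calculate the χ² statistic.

A dihybrid testcross with independent assortment gives a 1:1:1:1 ratio.
The 1:1:1:1 ratio has 4 parts, so with N = 146 the expected counts are:
  black solid: 146 × 1/4 = 36.5
  black white-spotted: 146 × 1/4 = 36.5
  brown solid: 146 × 1/4 = 36.5
  brown white-spotted: 146 × 1/4 = 36.5
χ² = Σ (O − E)² / E
  black solid: (37 − 36.5)² / 36.5 = 0.0068
  black white-spotted: (37 − 36.5)² / 36.5 = 0.0068
  brown solid: (36 − 36.5)² / 36.5 = 0.0068
  brown white-spotted: (36 − 36.5)² / 36.5 = 0.0068
χ² = 0.0068 + 0.0068 + 0.0068 + 0.0068 = 0.0272 ≈ 0.027

0.027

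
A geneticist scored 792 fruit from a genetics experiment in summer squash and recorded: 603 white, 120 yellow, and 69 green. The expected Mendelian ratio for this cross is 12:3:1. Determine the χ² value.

Expected counts for N = 792 under a 12:3:1 ratio (total parts = 16):
  white: 792 × 12/16 = 594
  yellow: 792 × 3/16 = 148.5
  green: 792 × 1/16 = 49.5
χ² = Σ (O − E)² / E
  white: (603 − 594)² / 594 = 0.1364
  yellow: (120 − 148.5)² / 148.5 = 5.4697
  green: (69 − 49.5)² / 49.5 = 7.6818
χ² = 0.1364 + 5.4697 + 7.6818 = 13.2879 ≈ 13.288

13.288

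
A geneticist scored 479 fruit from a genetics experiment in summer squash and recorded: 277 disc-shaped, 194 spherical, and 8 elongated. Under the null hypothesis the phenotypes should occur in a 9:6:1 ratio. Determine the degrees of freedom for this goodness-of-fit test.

A goodness-of-fit test with 3 phenotype classes has df = 3 − 1 = 2.

2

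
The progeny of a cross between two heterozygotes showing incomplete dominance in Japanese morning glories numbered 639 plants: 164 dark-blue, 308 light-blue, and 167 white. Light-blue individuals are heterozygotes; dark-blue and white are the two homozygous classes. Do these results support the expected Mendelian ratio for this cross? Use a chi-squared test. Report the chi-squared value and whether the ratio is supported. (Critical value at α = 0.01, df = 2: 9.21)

0.856; consistent

With incomplete dominance, a heterozygote × heterozygote cross gives a 1:2:1 phenotypic ratio.
Under the 1:2:1 hypothesis (Σ ratio = 4, N = 639):
  dark-blue: 639 × 1/4 = 159.75
  light-blue: 639 × 2/4 = 319.5
  white: 639 × 1/4 = 159.75
χ² = Σ (O − E)² / E
  dark-blue: (164 − 159.75)² / 159.75 = 0.1131
  light-blue: (308 − 319.5)² / 319.5 = 0.4139
  white: (167 − 159.75)² / 159.75 = 0.3290
χ² = 0.1131 + 0.4139 + 0.3290 = 0.856
Degrees of freedom = 3 − 1 = 2; critical value at α = 0.01 is 9.21.
Since 0.856 < 9.21, we fail to reject the null hypothesis — the data are consistent with the 1:2:1 ratio.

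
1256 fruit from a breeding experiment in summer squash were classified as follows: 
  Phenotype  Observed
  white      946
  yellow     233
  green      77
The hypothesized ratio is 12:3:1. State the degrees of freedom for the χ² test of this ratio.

A goodness-of-fit test with 3 phenotype classes has df = 3 − 1 = 2.

2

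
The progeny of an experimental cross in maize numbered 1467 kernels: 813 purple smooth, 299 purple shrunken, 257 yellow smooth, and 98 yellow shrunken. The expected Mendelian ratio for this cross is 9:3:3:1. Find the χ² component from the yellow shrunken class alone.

0.435

Under the 9:3:3:1 hypothesis (Σ ratio = 16, N = 1467):
  purple smooth: 1467 × 9/16 = 825.1875
  purple shrunken: 1467 × 3/16 = 275.0625
  yellow smooth: 1467 × 3/16 = 275.0625
  yellow shrunken: 1467 × 1/16 = 91.6875
Contribution of yellow shrunken: (98 − 91.6875)² / 91.6875 = 0.4346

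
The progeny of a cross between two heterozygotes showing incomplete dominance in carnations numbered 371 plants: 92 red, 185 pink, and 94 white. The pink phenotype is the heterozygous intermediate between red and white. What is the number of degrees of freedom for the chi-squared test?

With incomplete dominance, a heterozygote × heterozygote cross gives a 1:2:1 phenotypic ratio.
A goodness-of-fit test with 3 phenotype classes has df = 3 − 1 = 2.

2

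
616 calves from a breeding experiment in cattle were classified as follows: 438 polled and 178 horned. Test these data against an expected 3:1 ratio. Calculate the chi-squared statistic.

4.987

The 3:1 ratio has 4 parts, so with N = 616 the expected counts are:
  polled: 616 × 3/4 = 462
  horned: 616 × 1/4 = 154
χ² = Σ (O − E)² / E
  polled: (438 − 462)² / 462 = 1.2468
  horned: (178 − 154)² / 154 = 3.7403
χ² = 1.2468 + 3.7403 = 4.9871 ≈ 4.987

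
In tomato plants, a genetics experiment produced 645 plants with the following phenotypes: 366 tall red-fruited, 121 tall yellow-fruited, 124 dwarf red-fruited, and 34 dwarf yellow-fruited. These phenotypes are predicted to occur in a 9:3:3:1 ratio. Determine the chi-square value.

1.094

The 9:3:3:1 ratio has 16 parts, so with N = 645 the expected counts are:
  tall red-fruited: 645 × 9/16 = 362.8125
  tall yellow-fruited: 645 × 3/16 = 120.9375
  dwarf red-fruited: 645 × 3/16 = 120.9375
  dwarf yellow-fruited: 645 × 1/16 = 40.3125
χ² = Σ (O − E)² / E
  tall red-fruited: (366 − 362.8125)² / 362.8125 = 0.0280
  tall yellow-fruited: (121 − 120.9375)² / 120.9375 = 0.0000
  dwarf red-fruited: (124 − 120.9375)² / 120.9375 = 0.0776
  dwarf yellow-fruited: (34 − 40.3125)² / 40.3125 = 0.9885
χ² = 0.0280 + 0.0000 + 0.0776 + 0.9885 = 1.0941 ≈ 1.094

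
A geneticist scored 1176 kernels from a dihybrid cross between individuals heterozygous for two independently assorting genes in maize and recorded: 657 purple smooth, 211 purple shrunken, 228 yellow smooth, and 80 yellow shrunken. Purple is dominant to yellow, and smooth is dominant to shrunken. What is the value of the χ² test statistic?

A dihybrid F₂ with independent assortment and complete dominance at both loci gives a 9:3:3:1 phenotypic ratio.
The 9:3:3:1 ratio has 16 parts, so with N = 1176 the expected counts are:
  purple smooth: 1176 × 9/16 = 661.5
  purple shrunken: 1176 × 3/16 = 220.5
  yellow smooth: 1176 × 3/16 = 220.5
  yellow shrunken: 1176 × 1/16 = 73.5
χ² = Σ (O − E)² / E
  purple smooth: (657 − 661.5)² / 661.5 = 0.0306
  purple shrunken: (211 − 220.5)² / 220.5 = 0.4093
  yellow smooth: (228 − 220.5)² / 220.5 = 0.2551
  yellow shrunken: (80 − 73.5)² / 73.5 = 0.5748
χ² = 0.0306 + 0.4093 + 0.2551 + 0.5748 = 1.2698 ≈ 1.270

1.270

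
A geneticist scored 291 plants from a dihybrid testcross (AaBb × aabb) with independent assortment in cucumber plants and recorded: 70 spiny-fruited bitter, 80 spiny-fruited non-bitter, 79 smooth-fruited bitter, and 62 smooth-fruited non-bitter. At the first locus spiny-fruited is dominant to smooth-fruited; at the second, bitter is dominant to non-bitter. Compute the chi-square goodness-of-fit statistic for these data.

A dihybrid testcross with independent assortment gives a 1:1:1:1 ratio.
Total ratio parts = 4. Expected numbers out of 291:
  spiny-fruited bitter: 291 × 1/4 = 72.75
  spiny-fruited non-bitter: 291 × 1/4 = 72.75
  smooth-fruited bitter: 291 × 1/4 = 72.75
  smooth-fruited non-bitter: 291 × 1/4 = 72.75
χ² = Σ (O − E)² / E
  spiny-fruited bitter: (70 − 72.75)² / 72.75 = 0.1040
  spiny-fruited non-bitter: (80 − 72.75)² / 72.75 = 0.7225
  smooth-fruited bitter: (79 − 72.75)² / 72.75 = 0.5369
  smooth-fruited non-bitter: (62 − 72.75)² / 72.75 = 1.5885
χ² = 0.1040 + 0.7225 + 0.5369 + 1.5885 = 2.9519 ≈ 2.952

2.952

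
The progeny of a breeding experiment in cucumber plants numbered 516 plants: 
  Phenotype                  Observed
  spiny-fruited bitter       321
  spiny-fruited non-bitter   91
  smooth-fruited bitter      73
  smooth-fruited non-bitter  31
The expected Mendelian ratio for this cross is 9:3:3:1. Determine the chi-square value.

9.478

Expected counts for N = 516 under a 9:3:3:1 ratio (total parts = 16):
  spiny-fruited bitter: 516 × 9/16 = 290.25
  spiny-fruited non-bitter: 516 × 3/16 = 96.75
  smooth-fruited bitter: 516 × 3/16 = 96.75
  smooth-fruited non-bitter: 516 × 1/16 = 32.25
χ² = Σ (O − E)² / E
  spiny-fruited bitter: (321 − 290.25)² / 290.25 = 3.2578
  spiny-fruited non-bitter: (91 − 96.75)² / 96.75 = 0.3417
  smooth-fruited bitter: (73 − 96.75)² / 96.75 = 5.8301
  smooth-fruited non-bitter: (31 − 32.25)² / 32.25 = 0.0484
χ² = 3.2578 + 0.3417 + 5.8301 + 0.0484 = 9.478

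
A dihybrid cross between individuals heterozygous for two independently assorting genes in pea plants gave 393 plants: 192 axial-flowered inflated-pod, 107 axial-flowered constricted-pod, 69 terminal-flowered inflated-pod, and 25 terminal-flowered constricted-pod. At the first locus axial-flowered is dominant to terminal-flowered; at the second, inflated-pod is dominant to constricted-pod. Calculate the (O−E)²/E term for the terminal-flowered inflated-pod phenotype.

0.298

A dihybrid F₂ with independent assortment and complete dominance at both loci gives a 9:3:3:1 phenotypic ratio.
The 9:3:3:1 ratio has 16 parts, so with N = 393 the expected counts are:
  axial-flowered inflated-pod: 393 × 9/16 = 221.0625
  axial-flowered constricted-pod: 393 × 3/16 = 73.6875
  terminal-flowered inflated-pod: 393 × 3/16 = 73.6875
  terminal-flowered constricted-pod: 393 × 1/16 = 24.5625
Contribution of terminal-flowered inflated-pod: (69 − 73.6875)² / 73.6875 = 0.2982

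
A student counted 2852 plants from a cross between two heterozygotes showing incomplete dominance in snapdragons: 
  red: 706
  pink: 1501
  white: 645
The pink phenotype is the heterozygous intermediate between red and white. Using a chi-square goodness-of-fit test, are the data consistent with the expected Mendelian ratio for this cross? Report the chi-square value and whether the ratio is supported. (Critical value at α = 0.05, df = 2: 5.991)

10.499; not consistent

With incomplete dominance, a heterozygote × heterozygote cross gives a 1:2:1 phenotypic ratio.
Total ratio parts = 4. Expected numbers out of 2852:
  red: 2852 × 1/4 = 713
  pink: 2852 × 2/4 = 1426
  white: 2852 × 1/4 = 713
χ² = Σ (O − E)² / E
  red: (706 − 713)² / 713 = 0.0687
  pink: (1501 − 1426)² / 1426 = 3.9446
  white: (645 − 713)² / 713 = 6.4853
χ² = 0.0687 + 3.9446 + 6.4853 = 10.4986 ≈ 10.499
Degrees of freedom = 3 − 1 = 2; critical value at α = 0.05 is 5.991.
Since 10.499 > 5.991, we reject the null hypothesis — the data do not fit the 1:2:1 ratio.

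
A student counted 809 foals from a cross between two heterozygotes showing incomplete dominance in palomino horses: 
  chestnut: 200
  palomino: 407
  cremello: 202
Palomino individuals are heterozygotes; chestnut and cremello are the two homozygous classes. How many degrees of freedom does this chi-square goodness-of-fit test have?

With incomplete dominance, a heterozygote × heterozygote cross gives a 1:2:1 phenotypic ratio.
A goodness-of-fit test with 3 phenotype classes has df = 3 − 1 = 2.

2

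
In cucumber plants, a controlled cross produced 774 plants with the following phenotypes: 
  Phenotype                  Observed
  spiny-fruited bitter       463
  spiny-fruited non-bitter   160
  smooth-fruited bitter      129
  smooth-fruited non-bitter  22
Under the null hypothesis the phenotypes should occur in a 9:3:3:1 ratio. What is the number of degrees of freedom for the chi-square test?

A goodness-of-fit test with 4 phenotype classes has df = 4 − 1 = 3.

3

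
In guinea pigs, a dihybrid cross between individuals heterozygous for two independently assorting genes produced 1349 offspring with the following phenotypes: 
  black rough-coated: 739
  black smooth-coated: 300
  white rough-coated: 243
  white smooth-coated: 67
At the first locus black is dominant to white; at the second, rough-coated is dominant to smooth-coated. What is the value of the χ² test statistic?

A dihybrid F₂ with independent assortment and complete dominance at both loci gives a 9:3:3:1 phenotypic ratio.
Expected counts for N = 1349 under a 9:3:3:1 ratio (total parts = 16):
  black rough-coated: 1349 × 9/16 = 758.8125
  black smooth-coated: 1349 × 3/16 = 252.9375
  white rough-coated: 1349 × 3/16 = 252.9375
  white smooth-coated: 1349 × 1/16 = 84.3125
χ² = Σ (O − E)² / E
  black rough-coated: (739 − 758.8125)² / 758.8125 = 0.5173
  black smooth-coated: (300 − 252.9375)² / 252.9375 = 8.7566
  white rough-coated: (243 − 252.9375)² / 252.9375 = 0.3904
  white smooth-coated: (67 − 84.3125)² / 84.3125 = 3.5549
χ² = 0.5173 + 8.7566 + 0.3904 + 3.5549 = 13.2192 ≈ 13.219

13.219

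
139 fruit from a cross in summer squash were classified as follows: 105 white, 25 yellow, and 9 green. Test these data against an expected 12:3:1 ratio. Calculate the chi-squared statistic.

0.060

Under the 12:3:1 hypothesis (Σ ratio = 16, N = 139):
  white: 139 × 12/16 = 104.25
  yellow: 139 × 3/16 = 26.0625
  green: 139 × 1/16 = 8.6875
χ² = Σ (O − E)² / E
  white: (105 − 104.25)² / 104.25 = 0.0054
  yellow: (25 − 26.0625)² / 26.0625 = 0.0433
  green: (9 − 8.6875)² / 8.6875 = 0.0112
χ² = 0.0054 + 0.0433 + 0.0112 = 0.0599 ≈ 0.060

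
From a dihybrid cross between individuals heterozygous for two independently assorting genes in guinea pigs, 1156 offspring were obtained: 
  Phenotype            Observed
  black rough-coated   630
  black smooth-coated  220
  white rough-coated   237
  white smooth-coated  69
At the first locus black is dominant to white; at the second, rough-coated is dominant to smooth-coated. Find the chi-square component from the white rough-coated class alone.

1.892

A dihybrid F₂ with independent assortment and complete dominance at both loci gives a 9:3:3:1 phenotypic ratio.
Expected counts for N = 1156 under a 9:3:3:1 ratio (total parts = 16):
  black rough-coated: 1156 × 9/16 = 650.25
  black smooth-coated: 1156 × 3/16 = 216.75
  white rough-coated: 1156 × 3/16 = 216.75
  white smooth-coated: 1156 × 1/16 = 72.25
Contribution of white rough-coated: (237 − 216.75)² / 216.75 = 1.8919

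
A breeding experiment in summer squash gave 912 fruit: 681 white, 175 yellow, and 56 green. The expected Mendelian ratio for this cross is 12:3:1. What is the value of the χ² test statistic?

Under the 12:3:1 hypothesis (Σ ratio = 16, N = 912):
  white: 912 × 12/16 = 684
  yellow: 912 × 3/16 = 171
  green: 912 × 1/16 = 57
χ² = Σ (O − E)² / E
  white: (681 − 684)² / 684 = 0.0132
  yellow: (175 − 171)² / 171 = 0.0936
  green: (56 − 57)² / 57 = 0.0175
χ² = 0.0132 + 0.0936 + 0.0175 = 0.1243 ≈ 0.124

0.124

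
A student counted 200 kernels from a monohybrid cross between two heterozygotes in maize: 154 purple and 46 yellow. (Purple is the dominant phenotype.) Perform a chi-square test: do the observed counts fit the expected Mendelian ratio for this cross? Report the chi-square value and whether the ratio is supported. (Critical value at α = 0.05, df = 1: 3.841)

0.427; consistent

For a monohybrid cross between heterozygotes with complete dominance, the expected phenotypic ratio is 3:1.
Under the 3:1 hypothesis (Σ ratio = 4, N = 200):
  purple: 200 × 3/4 = 150
  yellow: 200 × 1/4 = 50
χ² = Σ (O − E)² / E
  purple: (154 − 150)² / 150 = 0.1067
  yellow: (46 − 50)² / 50 = 0.3200
χ² = 0.1067 + 0.3200 = 0.4267 ≈ 0.427
Degrees of freedom = 2 − 1 = 1; critical value at α = 0.05 is 3.841.
Since 0.427 < 3.841, we fail to reject the null hypothesis — the data are consistent with the 3:1 ratio.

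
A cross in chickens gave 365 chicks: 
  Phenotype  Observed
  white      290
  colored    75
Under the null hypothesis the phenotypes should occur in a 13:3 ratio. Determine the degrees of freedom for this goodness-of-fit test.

1

A goodness-of-fit test with 2 phenotype classes has df = 2 − 1 = 1.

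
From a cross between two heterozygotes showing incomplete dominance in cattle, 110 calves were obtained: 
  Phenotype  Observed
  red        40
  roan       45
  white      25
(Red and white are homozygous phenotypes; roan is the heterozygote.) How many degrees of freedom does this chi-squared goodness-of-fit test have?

With incomplete dominance, a heterozygote × heterozygote cross gives a 1:2:1 phenotypic ratio.
A goodness-of-fit test with 3 phenotype classes has df = 3 − 1 = 2.

2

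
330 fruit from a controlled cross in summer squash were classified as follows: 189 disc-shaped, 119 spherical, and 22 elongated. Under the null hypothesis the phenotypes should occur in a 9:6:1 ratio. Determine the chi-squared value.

Under the 9:6:1 hypothesis (Σ ratio = 16, N = 330):
  disc-shaped: 330 × 9/16 = 185.625
  spherical: 330 × 6/16 = 123.75
  elongated: 330 × 1/16 = 20.625
χ² = Σ (O − E)² / E
  disc-shaped: (189 − 185.625)² / 185.625 = 0.0614
  spherical: (119 − 123.75)² / 123.75 = 0.1823
  elongated: (22 − 20.625)² / 20.625 = 0.0917
χ² = 0.0614 + 0.1823 + 0.0917 = 0.3354 ≈ 0.335

0.335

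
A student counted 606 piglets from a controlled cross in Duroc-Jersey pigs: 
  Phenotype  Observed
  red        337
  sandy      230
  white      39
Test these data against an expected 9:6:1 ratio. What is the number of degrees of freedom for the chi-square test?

2

A goodness-of-fit test with 3 phenotype classes has df = 3 − 1 = 2.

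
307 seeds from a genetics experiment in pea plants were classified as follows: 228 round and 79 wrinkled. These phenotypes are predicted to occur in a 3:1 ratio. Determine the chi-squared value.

0.088

Under the 3:1 hypothesis (Σ ratio = 4, N = 307):
  round: 307 × 3/4 = 230.25
  wrinkled: 307 × 1/4 = 76.75
χ² = Σ (O − E)² / E
  round: (228 − 230.25)² / 230.25 = 0.0220
  wrinkled: (79 − 76.75)² / 76.75 = 0.0660
χ² = 0.0220 + 0.0660 = 0.088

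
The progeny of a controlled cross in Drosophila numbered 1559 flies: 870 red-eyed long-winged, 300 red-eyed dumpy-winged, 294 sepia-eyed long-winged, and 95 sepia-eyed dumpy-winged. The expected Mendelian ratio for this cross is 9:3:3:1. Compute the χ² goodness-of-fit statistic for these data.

0.328

Expected counts for N = 1559 under a 9:3:3:1 ratio (total parts = 16):
  red-eyed long-winged: 1559 × 9/16 = 876.9375
  red-eyed dumpy-winged: 1559 × 3/16 = 292.3125
  sepia-eyed long-winged: 1559 × 3/16 = 292.3125
  sepia-eyed dumpy-winged: 1559 × 1/16 = 97.4375
χ² = Σ (O − E)² / E
  red-eyed long-winged: (870 − 876.9375)² / 876.9375 = 0.0549
  red-eyed dumpy-winged: (300 − 292.3125)² / 292.3125 = 0.2022
  sepia-eyed long-winged: (294 − 292.3125)² / 292.3125 = 0.0097
  sepia-eyed dumpy-winged: (95 − 97.4375)² / 97.4375 = 0.0610
χ² = 0.0549 + 0.2022 + 0.0097 + 0.0610 = 0.3278 ≈ 0.328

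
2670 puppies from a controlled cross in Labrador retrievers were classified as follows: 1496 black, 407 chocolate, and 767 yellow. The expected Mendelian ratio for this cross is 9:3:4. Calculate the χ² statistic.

32.364

Expected counts for N = 2670 under a 9:3:4 ratio (total parts = 16):
  black: 2670 × 9/16 = 1501.875
  chocolate: 2670 × 3/16 = 500.625
  yellow: 2670 × 4/16 = 667.5
χ² = Σ (O − E)² / E
  black: (1496 − 1501.875)² / 1501.875 = 0.0230
  chocolate: (407 − 500.625)² / 500.625 = 17.5094
  yellow: (767 − 667.5)² / 667.5 = 14.8318
χ² = 0.0230 + 17.5094 + 14.8318 = 32.3642 ≈ 32.364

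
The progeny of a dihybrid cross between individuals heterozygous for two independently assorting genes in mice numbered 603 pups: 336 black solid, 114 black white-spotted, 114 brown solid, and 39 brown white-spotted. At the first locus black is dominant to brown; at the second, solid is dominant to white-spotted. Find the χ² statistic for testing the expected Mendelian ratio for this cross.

A dihybrid F₂ with independent assortment and complete dominance at both loci gives a 9:3:3:1 phenotypic ratio.
Total ratio parts = 16. Expected numbers out of 603:
  black solid: 603 × 9/16 = 339.1875
  black white-spotted: 603 × 3/16 = 113.0625
  brown solid: 603 × 3/16 = 113.0625
  brown white-spotted: 603 × 1/16 = 37.6875
χ² = Σ (O − E)² / E
  black solid: (336 − 339.1875)² / 339.1875 = 0.0300
  black white-spotted: (114 − 113.0625)² / 113.0625 = 0.0078
  brown solid: (114 − 113.0625)² / 113.0625 = 0.0078
  brown white-spotted: (39 − 37.6875)² / 37.6875 = 0.0457
χ² = 0.0300 + 0.0078 + 0.0078 + 0.0457 = 0.0913 ≈ 0.091

0.091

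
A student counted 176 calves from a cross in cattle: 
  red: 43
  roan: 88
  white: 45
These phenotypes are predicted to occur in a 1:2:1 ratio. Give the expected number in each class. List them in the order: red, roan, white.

44, 88, 44

Under the 1:2:1 hypothesis (Σ ratio = 4, N = 176):
  red: 176 × 1/4 = 44
  roan: 176 × 2/4 = 88
  white: 176 × 1/4 = 44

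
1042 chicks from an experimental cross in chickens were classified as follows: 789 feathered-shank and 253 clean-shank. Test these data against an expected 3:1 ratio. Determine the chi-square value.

The 3:1 ratio has 4 parts, so with N = 1042 the expected counts are:
  feathered-shank: 1042 × 3/4 = 781.5
  clean-shank: 1042 × 1/4 = 260.5
χ² = Σ (O − E)² / E
  feathered-shank: (789 − 781.5)² / 781.5 = 0.0720
  clean-shank: (253 − 260.5)² / 260.5 = 0.2159
χ² = 0.0720 + 0.2159 = 0.2879 ≈ 0.288

0.288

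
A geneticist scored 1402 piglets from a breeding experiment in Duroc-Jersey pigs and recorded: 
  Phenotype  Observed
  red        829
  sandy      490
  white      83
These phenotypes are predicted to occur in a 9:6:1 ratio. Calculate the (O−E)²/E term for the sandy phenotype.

Under the 9:6:1 hypothesis (Σ ratio = 16, N = 1402):
  red: 1402 × 9/16 = 788.625
  sandy: 1402 × 6/16 = 525.75
  white: 1402 × 1/16 = 87.625
Contribution of sandy: (490 − 525.75)² / 525.75 = 2.4309

2.431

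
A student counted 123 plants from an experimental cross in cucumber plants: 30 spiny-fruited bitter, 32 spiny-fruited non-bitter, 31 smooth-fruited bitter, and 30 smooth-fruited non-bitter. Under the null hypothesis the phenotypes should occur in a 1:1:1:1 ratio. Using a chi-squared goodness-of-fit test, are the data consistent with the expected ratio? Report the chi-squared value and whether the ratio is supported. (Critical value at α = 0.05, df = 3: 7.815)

0.089; consistent

Total ratio parts = 4. Expected numbers out of 123:
  spiny-fruited bitter: 123 × 1/4 = 30.75
  spiny-fruited non-bitter: 123 × 1/4 = 30.75
  smooth-fruited bitter: 123 × 1/4 = 30.75
  smooth-fruited non-bitter: 123 × 1/4 = 30.75
χ² = Σ (O − E)² / E
  spiny-fruited bitter: (30 − 30.75)² / 30.75 = 0.0183
  spiny-fruited non-bitter: (32 − 30.75)² / 30.75 = 0.0508
  smooth-fruited bitter: (31 − 30.75)² / 30.75 = 0.0020
  smooth-fruited non-bitter: (30 − 30.75)² / 30.75 = 0.0183
χ² = 0.0183 + 0.0508 + 0.0020 + 0.0183 = 0.0894 ≈ 0.089
Degrees of freedom = 4 − 1 = 3; critical value at α = 0.05 is 7.815.
Since 0.089 < 7.815, we fail to reject the null hypothesis — the data are consistent with the 1:1:1:1 ratio.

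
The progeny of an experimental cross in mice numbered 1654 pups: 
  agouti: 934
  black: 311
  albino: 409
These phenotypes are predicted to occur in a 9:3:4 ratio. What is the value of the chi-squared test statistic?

The 9:3:4 ratio has 16 parts, so with N = 1654 the expected counts are:
  agouti: 1654 × 9/16 = 930.375
  black: 1654 × 3/16 = 310.125
  albino: 1654 × 4/16 = 413.5
χ² = Σ (O − E)² / E
  agouti: (934 − 930.375)² / 930.375 = 0.0141
  black: (311 − 310.125)² / 310.125 = 0.0025
  albino: (409 − 413.5)² / 413.5 = 0.0490
χ² = 0.0141 + 0.0025 + 0.0490 = 0.0656 ≈ 0.066

0.066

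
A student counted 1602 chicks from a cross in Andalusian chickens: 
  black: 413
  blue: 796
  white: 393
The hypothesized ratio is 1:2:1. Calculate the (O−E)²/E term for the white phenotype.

0.140

Under the 1:2:1 hypothesis (Σ ratio = 4, N = 1602):
  black: 1602 × 1/4 = 400.5
  blue: 1602 × 2/4 = 801
  white: 1602 × 1/4 = 400.5
Contribution of white: (393 − 400.5)² / 400.5 = 0.1404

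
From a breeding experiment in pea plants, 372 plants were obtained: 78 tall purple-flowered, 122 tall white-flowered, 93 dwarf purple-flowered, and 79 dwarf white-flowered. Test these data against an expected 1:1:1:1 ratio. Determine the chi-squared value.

13.570

Total ratio parts = 4. Expected numbers out of 372:
  tall purple-flowered: 372 × 1/4 = 93
  tall white-flowered: 372 × 1/4 = 93
  dwarf purple-flowered: 372 × 1/4 = 93
  dwarf white-flowered: 372 × 1/4 = 93
χ² = Σ (O − E)² / E
  tall purple-flowered: (78 − 93)² / 93 = 2.4194
  tall white-flowered: (122 − 93)² / 93 = 9.0430
  dwarf purple-flowered: (93 − 93)² / 93 = 0.0000
  dwarf white-flowered: (79 − 93)² / 93 = 2.1075
χ² = 2.4194 + 9.0430 + 0.0000 + 2.1075 = 13.5699 ≈ 13.570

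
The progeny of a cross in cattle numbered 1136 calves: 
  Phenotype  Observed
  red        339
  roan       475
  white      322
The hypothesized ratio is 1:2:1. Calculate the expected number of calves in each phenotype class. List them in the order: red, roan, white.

284, 568, 284

The 1:2:1 ratio has 4 parts, so with N = 1136 the expected counts are:
  red: 1136 × 1/4 = 284
  roan: 1136 × 2/4 = 568
  white: 1136 × 1/4 = 284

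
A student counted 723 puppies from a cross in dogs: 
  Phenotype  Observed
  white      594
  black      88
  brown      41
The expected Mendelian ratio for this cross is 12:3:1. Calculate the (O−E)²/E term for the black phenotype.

16.687

Expected counts for N = 723 under a 12:3:1 ratio (total parts = 16):
  white: 723 × 12/16 = 542.25
  black: 723 × 3/16 = 135.5625
  brown: 723 × 1/16 = 45.1875
Contribution of black: (88 − 135.5625)² / 135.5625 = 16.6874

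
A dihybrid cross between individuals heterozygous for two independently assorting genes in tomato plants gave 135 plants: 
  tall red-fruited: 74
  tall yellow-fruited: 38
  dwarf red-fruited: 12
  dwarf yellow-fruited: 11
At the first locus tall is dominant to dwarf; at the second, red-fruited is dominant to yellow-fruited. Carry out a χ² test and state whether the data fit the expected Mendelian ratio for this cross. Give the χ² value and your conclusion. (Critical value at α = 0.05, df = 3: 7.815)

A dihybrid F₂ with independent assortment and complete dominance at both loci gives a 9:3:3:1 phenotypic ratio.
Total ratio parts = 16. Expected numbers out of 135:
  tall red-fruited: 135 × 9/16 = 75.9375
  tall yellow-fruited: 135 × 3/16 = 25.3125
  dwarf red-fruited: 135 × 3/16 = 25.3125
  dwarf yellow-fruited: 135 × 1/16 = 8.4375
χ² = Σ (O − E)² / E
  tall red-fruited: (74 − 75.9375)² / 75.9375 = 0.0494
  tall yellow-fruited: (38 − 25.3125)² / 25.3125 = 6.3594
  dwarf red-fruited: (12 − 25.3125)² / 25.3125 = 7.0014
  dwarf yellow-fruited: (11 − 8.4375)² / 8.4375 = 0.7782
χ² = 0.0494 + 6.3594 + 7.0014 + 0.7782 = 14.1884 ≈ 14.188
Degrees of freedom = 4 − 1 = 3; critical value at α = 0.05 is 7.815.
Since 14.188 > 7.815, we reject the null hypothesis — the data do not fit the 9:3:3:1 ratio.

14.188; not consistent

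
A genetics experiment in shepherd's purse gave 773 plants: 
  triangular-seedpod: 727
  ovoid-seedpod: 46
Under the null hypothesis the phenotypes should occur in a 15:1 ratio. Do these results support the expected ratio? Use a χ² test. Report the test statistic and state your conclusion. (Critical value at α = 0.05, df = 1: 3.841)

0.118; consistent

Expected counts for N = 773 under a 15:1 ratio (total parts = 16):
  triangular-seedpod: 773 × 15/16 = 724.6875
  ovoid-seedpod: 773 × 1/16 = 48.3125
χ² = Σ (O − E)² / E
  triangular-seedpod: (727 − 724.6875)² / 724.6875 = 0.0074
  ovoid-seedpod: (46 − 48.3125)² / 48.3125 = 0.1107
χ² = 0.0074 + 0.1107 = 0.1181 ≈ 0.118
Degrees of freedom = 2 − 1 = 1; critical value at α = 0.05 is 3.841.
Since 0.118 < 3.841, we fail to reject the null hypothesis — the data are consistent with the 15:1 ratio.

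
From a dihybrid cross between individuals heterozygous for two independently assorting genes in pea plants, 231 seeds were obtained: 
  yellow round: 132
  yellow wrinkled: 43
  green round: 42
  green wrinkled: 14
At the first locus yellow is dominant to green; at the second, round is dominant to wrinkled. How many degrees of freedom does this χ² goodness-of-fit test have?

3

A dihybrid F₂ with independent assortment and complete dominance at both loci gives a 9:3:3:1 phenotypic ratio.
A goodness-of-fit test with 4 phenotype classes has df = 4 − 1 = 3.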